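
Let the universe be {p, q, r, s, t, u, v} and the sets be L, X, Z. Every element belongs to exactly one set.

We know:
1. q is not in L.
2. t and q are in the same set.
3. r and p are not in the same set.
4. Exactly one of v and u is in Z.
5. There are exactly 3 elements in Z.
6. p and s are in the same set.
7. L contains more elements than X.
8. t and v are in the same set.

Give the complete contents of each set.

L = {p, s, u}; X = {r}; Z = {q, t, v}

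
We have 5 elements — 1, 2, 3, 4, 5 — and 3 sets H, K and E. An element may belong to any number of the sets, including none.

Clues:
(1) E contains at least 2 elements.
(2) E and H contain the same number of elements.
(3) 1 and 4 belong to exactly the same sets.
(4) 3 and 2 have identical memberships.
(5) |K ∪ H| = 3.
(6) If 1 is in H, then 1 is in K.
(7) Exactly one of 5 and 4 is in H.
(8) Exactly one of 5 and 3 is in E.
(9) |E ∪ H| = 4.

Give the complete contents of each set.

H = {1, 4}; K = {1, 4, 5}; E = {2, 3}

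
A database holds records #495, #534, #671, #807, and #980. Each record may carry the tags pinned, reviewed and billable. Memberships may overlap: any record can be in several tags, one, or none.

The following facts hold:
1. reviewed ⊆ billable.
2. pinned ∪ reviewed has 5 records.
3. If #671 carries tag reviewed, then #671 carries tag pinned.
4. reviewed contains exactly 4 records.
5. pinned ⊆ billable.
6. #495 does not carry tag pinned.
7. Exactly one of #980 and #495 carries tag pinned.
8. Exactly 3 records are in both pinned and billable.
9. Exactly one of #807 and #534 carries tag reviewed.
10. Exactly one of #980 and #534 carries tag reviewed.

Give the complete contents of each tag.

pinned = {#534, #671, #980}; reviewed = {#495, #671, #807, #980}; billable = {#495, #534, #671, #807, #980}

From (6): #495 ∉ pinned.
(7) (exactly one): #980 ∈ pinned.
(5) with #980 ∈ pinned: #980 ∈ billable.
Suppose #495 ∉ reviewed: no assignment then satisfies all the clues, so #495 ∈ reviewed.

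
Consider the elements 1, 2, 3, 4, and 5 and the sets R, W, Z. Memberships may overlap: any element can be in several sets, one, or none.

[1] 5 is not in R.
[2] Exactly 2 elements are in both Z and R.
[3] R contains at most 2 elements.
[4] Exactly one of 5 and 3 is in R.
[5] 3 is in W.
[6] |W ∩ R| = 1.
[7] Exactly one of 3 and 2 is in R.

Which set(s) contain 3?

3: R, W, Z

From (1): 5 ∉ R.
From (5): 3 ∈ W.
(4) (exactly one): 3 ∈ R.
(7) (exactly one): 2 ∉ R.
Suppose 3 ∉ Z: no assignment then satisfies all the clues, so 3 ∈ Z.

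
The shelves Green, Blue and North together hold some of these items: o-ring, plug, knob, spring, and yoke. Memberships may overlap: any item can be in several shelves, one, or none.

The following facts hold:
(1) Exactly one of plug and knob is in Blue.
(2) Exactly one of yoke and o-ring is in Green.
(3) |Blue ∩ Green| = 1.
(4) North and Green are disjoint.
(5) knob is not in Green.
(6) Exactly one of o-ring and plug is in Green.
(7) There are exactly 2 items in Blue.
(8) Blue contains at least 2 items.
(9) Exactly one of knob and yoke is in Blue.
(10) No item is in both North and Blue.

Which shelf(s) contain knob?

knob: Blue

From (5): knob ∉ Green.
Suppose knob ∉ Blue: no assignment then satisfies all the clues, so knob ∈ Blue.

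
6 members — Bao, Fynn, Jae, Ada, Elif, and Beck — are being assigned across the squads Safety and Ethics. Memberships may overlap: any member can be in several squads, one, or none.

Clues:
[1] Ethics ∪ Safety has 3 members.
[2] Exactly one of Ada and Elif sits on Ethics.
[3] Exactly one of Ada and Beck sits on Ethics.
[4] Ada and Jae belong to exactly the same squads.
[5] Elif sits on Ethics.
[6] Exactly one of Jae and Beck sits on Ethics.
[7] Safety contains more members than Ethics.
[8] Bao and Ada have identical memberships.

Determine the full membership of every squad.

Safety = {Beck, Elif, Fynn}; Ethics = {Beck, Elif}

From (5): Elif ∈ Ethics.
(2) (exactly one): Ada ∉ Ethics.
(3) (exactly one): Beck ∈ Ethics.
(4): Jae matches Ada: Jae ∉ Ethics.
(8): Bao matches Ada: Bao ∉ Ethics.
Suppose Bao ∈ Safety: no assignment then satisfies all the clues, so Bao ∉ Safety.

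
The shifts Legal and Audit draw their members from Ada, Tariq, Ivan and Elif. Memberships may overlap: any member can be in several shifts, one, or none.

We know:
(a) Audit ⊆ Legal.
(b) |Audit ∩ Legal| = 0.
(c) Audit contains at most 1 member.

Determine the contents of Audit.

Audit = {}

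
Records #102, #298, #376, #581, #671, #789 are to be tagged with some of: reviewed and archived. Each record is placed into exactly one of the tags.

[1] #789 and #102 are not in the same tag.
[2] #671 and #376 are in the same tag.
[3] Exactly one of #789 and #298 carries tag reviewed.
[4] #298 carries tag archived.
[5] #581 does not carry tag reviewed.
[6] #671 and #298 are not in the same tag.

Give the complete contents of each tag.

From (4): #298 ∈ archived.
From (5): #581 ∉ reviewed.
(3) (exactly one): #789 ∈ reviewed.
(6): #671 ∉ archived.
Only one tag left: #581 ∈ archived.
Only one tag left: #671 ∈ reviewed.
(1): #102 ∉ reviewed.
(2): #376 matches #671: #376 ∈ reviewed.
Only one tag left: #102 ∈ archived.

reviewed = {#376, #671, #789}; archived = {#102, #298, #581}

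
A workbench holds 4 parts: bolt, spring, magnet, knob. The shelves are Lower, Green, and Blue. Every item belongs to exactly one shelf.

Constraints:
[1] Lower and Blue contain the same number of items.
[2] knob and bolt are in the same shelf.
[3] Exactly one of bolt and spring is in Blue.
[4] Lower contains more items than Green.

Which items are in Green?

Green = {}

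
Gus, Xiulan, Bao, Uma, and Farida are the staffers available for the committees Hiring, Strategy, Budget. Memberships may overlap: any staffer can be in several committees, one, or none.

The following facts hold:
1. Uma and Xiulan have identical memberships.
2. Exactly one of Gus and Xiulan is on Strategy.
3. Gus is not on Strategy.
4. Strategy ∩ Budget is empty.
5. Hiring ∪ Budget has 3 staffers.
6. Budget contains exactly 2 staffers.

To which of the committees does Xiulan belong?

Xiulan: Strategy

From (3): Gus ∉ Strategy.
(2) (exactly one): Xiulan ∈ Strategy.
(4) (disjoint): Xiulan ∉ Budget.
(1): Uma matches Xiulan: Uma ∈ Strategy.
(1): Uma matches Xiulan: Uma ∉ Budget.
Suppose Xiulan ∈ Hiring: no assignment then satisfies all the clues, so Xiulan ∉ Hiring.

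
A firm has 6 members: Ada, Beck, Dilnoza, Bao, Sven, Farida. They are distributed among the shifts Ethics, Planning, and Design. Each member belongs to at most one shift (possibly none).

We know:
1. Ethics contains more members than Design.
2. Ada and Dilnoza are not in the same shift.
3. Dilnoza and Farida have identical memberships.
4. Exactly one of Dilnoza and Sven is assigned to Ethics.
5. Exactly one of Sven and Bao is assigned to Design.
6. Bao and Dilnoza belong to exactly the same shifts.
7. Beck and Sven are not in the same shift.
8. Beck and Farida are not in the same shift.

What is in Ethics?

Ethics = {Bao, Dilnoza, Farida}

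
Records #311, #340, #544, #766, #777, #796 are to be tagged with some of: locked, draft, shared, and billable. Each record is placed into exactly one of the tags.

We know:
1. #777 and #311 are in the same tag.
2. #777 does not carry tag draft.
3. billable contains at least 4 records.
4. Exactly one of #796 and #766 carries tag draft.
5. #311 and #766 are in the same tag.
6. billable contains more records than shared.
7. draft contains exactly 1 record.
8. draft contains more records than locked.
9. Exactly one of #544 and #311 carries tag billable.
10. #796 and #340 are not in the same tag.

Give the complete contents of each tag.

locked = {}; draft = {#796}; shared = {#544}; billable = {#311, #340, #766, #777}

From (2): #777 ∉ draft.
(1): #311 matches #777: #311 ∉ draft.
(5): #766 matches #311: #766 ∉ draft.
(4) (exactly one): #796 ∈ draft.
(7): draft already has 1, so the rest are out.
Suppose #311 ∈ locked: no assignment then satisfies all the clues, so #311 ∉ locked.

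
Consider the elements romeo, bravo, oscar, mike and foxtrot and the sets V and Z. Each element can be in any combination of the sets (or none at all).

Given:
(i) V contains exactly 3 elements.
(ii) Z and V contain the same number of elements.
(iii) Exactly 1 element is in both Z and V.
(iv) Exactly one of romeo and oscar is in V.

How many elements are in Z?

3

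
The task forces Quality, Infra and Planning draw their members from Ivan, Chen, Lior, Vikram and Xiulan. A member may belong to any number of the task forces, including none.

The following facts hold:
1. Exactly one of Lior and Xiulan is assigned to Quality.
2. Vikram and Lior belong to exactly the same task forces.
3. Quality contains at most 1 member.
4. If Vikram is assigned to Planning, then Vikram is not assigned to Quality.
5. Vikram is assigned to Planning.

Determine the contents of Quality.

From (5): Vikram ∈ Planning.
(2): Lior matches Vikram: Lior ∈ Planning.
(4): Vikram ∉ Quality.
(2): Lior matches Vikram: Lior ∉ Quality.
(1) (exactly one): Xiulan ∈ Quality.
(3): Quality already has 1, so the rest are out.

Quality = {Xiulan}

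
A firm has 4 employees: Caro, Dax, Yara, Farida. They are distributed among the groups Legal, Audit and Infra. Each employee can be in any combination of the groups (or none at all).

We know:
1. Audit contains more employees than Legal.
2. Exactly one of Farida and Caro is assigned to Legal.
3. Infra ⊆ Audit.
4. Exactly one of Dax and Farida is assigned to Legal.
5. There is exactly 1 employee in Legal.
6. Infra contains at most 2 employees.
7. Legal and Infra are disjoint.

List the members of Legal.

Legal = {Farida}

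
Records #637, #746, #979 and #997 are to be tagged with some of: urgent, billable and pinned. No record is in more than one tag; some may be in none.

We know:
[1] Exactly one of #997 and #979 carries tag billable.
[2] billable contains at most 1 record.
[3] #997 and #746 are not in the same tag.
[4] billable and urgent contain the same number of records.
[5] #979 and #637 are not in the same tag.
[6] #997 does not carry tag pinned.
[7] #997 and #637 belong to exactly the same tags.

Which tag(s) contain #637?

#637: none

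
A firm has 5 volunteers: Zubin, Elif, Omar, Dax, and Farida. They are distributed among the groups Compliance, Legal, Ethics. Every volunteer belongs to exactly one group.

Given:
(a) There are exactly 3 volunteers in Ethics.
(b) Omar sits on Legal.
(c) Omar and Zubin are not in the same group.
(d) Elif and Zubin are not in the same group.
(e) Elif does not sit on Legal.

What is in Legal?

Legal = {Omar}

From (b): Omar ∈ Legal.
From (e): Elif ∉ Legal.
(c): Zubin ∉ Legal.
Suppose Dax ∈ Legal: no assignment then satisfies all the clues, so Dax ∉ Legal.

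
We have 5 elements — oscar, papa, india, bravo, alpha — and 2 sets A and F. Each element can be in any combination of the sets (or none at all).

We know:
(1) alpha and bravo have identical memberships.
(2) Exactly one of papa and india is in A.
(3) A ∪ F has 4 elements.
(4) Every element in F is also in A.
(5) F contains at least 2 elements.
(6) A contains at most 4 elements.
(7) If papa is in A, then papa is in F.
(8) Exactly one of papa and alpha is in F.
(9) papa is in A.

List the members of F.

From (9): papa ∈ A.
(2) (exactly one): india ∉ A.
(4) contrapositive: india ∉ F.
(7): papa ∈ F.
(8) (exactly one): alpha ∉ F.
(1): bravo matches alpha: bravo ∉ F.
(5): only 2 candidates remain for F, so all are in.
(4) with oscar ∈ F: oscar ∈ A.

F = {oscar, papa}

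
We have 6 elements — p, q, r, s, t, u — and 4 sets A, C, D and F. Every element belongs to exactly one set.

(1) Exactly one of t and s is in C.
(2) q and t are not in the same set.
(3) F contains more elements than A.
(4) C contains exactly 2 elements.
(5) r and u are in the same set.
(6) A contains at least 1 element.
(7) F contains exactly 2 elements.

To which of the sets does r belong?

r: F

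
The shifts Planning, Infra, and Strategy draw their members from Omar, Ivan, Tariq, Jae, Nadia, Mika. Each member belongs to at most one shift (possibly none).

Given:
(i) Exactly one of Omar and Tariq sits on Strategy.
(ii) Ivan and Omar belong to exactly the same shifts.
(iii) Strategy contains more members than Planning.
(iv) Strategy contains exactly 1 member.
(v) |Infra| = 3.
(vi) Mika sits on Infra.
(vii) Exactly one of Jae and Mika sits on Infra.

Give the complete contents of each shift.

Planning = {}; Infra = {Ivan, Mika, Omar}; Strategy = {Tariq}

From (vi): Mika ∈ Infra.
(vii) (exactly one): Jae ∉ Infra.
Suppose Omar ∈ Planning: no assignment then satisfies all the clues, so Omar ∉ Planning.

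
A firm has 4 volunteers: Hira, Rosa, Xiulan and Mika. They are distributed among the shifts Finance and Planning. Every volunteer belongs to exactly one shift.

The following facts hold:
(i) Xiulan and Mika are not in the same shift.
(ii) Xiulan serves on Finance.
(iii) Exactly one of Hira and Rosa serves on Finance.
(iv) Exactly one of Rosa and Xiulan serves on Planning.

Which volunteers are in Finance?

Finance = {Hira, Xiulan}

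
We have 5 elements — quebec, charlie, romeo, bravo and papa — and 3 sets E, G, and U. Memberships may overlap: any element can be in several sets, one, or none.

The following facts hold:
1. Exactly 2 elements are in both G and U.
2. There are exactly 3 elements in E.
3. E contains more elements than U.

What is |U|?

2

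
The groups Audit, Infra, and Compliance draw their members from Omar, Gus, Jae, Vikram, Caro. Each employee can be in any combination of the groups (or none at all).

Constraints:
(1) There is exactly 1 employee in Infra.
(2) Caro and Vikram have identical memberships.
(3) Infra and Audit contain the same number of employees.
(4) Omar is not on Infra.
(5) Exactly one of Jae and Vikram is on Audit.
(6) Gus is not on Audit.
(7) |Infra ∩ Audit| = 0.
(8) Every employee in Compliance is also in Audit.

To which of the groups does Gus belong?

Gus: Infra

From (4): Omar ∉ Infra.
From (6): Gus ∉ Audit.
(8) contrapositive: Gus ∉ Compliance.
Suppose Gus ∉ Infra: no assignment then satisfies all the clues, so Gus ∈ Infra.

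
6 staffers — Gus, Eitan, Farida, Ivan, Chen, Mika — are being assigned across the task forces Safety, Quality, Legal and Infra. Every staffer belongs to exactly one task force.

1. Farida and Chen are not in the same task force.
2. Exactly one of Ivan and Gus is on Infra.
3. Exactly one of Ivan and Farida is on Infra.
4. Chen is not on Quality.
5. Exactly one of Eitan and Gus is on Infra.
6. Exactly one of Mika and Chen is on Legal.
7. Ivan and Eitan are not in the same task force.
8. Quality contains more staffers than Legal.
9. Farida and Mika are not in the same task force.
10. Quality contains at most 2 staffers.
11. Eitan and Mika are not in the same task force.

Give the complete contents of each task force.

Safety = {Eitan}; Quality = {Ivan, Mika}; Legal = {Chen}; Infra = {Farida, Gus}

From (4): Chen ∉ Quality.
Suppose Gus ∈ Safety: no assignment then satisfies all the clues, so Gus ∉ Safety.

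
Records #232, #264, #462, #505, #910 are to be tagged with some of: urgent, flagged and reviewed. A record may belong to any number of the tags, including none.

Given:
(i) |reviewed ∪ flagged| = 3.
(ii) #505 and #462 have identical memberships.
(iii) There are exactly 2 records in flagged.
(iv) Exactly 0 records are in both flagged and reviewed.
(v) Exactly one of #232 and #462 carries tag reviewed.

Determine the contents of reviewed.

reviewed = {#232}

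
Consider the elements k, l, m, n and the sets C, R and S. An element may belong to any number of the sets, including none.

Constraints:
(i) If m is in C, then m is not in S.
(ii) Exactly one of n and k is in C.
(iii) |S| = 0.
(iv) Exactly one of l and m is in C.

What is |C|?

2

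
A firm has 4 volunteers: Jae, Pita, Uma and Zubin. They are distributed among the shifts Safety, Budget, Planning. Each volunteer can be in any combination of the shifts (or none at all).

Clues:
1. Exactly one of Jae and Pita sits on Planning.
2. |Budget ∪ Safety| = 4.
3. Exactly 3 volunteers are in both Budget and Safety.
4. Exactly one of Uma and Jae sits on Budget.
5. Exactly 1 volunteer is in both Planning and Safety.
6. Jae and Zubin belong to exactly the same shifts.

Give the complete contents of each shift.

Safety = {Jae, Pita, Uma, Zubin}; Budget = {Jae, Pita, Zubin}; Planning = {Pita}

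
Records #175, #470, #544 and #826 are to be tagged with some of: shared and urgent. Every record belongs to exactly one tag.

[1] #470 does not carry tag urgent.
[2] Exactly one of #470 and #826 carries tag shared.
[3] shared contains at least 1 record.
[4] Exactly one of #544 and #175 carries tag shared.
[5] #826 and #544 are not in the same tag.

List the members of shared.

shared = {#470, #544}

From (1): #470 ∉ urgent.
Only one tag left: #470 ∈ shared.
(2) (exactly one): #826 ∉ shared.
Only one tag left: #826 ∈ urgent.
(5): #544 ∉ urgent.
Only one tag left: #544 ∈ shared.
(4) (exactly one): #175 ∉ shared.
Only one tag left: #175 ∈ urgent.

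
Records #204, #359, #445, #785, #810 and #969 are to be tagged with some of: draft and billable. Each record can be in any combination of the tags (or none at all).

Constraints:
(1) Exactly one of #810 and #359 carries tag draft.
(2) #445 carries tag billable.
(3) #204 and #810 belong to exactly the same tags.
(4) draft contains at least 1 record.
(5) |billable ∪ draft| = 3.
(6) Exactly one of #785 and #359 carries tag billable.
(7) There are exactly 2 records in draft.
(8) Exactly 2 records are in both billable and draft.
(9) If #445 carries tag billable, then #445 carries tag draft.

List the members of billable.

billable = {#359, #445, #969}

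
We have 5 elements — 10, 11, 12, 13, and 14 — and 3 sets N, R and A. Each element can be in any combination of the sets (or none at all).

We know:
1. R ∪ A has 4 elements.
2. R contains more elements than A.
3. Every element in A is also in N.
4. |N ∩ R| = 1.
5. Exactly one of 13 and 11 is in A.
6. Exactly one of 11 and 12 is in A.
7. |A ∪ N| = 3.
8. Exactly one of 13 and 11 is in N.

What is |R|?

3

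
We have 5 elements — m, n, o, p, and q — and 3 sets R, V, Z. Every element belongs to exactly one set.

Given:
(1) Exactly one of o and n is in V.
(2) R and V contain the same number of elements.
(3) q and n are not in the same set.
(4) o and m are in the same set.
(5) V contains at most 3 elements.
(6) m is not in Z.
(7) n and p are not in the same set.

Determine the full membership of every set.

R = {p, q}; V = {m, o}; Z = {n}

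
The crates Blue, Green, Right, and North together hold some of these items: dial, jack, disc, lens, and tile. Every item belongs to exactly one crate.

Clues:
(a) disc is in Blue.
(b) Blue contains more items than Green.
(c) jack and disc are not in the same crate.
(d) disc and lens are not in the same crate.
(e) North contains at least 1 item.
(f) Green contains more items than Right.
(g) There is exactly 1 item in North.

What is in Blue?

Blue = {dial, disc, tile}

From (a): disc ∈ Blue.
(c): jack ∉ Blue.
(d): lens ∉ Blue.
Suppose dial ∉ Blue: no assignment then satisfies all the clues, so dial ∈ Blue.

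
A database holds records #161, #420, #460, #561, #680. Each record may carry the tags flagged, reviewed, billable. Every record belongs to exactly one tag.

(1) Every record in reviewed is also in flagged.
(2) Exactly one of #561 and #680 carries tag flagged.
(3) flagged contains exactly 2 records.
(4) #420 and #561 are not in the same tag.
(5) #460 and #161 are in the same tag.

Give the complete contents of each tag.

flagged = {#420, #680}; reviewed = {}; billable = {#161, #460, #561}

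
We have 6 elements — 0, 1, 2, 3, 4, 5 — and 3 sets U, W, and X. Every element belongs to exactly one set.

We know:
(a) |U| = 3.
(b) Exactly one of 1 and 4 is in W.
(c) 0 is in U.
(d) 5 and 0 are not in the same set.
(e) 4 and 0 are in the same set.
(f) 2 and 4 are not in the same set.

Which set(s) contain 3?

3: U

From (c): 0 ∈ U.
(d): 5 ∉ U.
(e): 4 matches 0: 4 ∈ U.
(f): 2 ∉ U.
(b) (exactly one): 1 ∈ W.
(a): only 3 candidates remain for U, so all are in.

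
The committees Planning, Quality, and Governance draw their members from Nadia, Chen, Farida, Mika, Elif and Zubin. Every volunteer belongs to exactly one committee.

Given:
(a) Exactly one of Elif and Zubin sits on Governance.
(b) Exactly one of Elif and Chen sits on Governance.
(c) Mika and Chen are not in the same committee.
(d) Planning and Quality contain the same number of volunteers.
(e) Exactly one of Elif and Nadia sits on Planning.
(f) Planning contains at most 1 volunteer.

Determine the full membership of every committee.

Planning = {Elif}; Quality = {Mika}; Governance = {Chen, Farida, Nadia, Zubin}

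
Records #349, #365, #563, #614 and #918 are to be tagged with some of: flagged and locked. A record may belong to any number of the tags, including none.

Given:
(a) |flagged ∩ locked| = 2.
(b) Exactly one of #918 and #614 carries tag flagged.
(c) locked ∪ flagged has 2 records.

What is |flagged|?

2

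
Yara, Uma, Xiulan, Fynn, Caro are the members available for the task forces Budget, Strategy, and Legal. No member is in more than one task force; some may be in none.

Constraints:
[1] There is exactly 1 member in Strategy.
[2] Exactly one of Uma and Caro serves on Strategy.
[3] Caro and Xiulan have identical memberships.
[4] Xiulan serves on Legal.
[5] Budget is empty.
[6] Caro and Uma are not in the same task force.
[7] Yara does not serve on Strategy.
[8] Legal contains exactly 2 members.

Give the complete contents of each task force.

Budget = {}; Strategy = {Uma}; Legal = {Caro, Xiulan}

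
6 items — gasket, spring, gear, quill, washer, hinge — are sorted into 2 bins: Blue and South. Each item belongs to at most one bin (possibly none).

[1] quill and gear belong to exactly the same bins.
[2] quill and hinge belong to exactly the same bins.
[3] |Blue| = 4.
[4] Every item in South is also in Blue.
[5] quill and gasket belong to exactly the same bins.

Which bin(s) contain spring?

spring: none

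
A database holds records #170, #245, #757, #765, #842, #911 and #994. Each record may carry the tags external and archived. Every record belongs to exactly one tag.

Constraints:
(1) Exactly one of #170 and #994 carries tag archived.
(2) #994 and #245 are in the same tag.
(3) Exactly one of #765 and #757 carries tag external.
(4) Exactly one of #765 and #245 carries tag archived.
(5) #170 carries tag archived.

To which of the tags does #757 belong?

#757: external

From (5): #170 ∈ archived.
(1) (exactly one): #994 ∉ archived.
(2): #245 matches #994: #245 ∉ archived.
(4) (exactly one): #765 ∈ archived.
Only one tag left: #245 ∈ external.
Only one tag left: #994 ∈ external.
(3) (exactly one): #757 ∈ external.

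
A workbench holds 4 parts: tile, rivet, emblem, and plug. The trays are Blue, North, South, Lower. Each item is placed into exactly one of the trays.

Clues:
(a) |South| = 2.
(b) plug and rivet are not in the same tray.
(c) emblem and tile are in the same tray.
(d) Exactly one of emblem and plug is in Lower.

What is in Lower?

Lower = {plug}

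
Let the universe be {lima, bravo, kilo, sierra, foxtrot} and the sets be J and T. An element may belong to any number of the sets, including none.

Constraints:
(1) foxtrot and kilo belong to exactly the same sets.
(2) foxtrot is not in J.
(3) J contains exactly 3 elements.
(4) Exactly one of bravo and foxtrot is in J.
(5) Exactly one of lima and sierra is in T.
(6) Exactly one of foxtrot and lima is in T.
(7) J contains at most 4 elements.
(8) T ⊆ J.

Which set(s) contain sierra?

sierra: J

From (2): foxtrot ∉ J.
(1): kilo matches foxtrot: kilo ∉ J.
(3): only 3 candidates remain for J, so all are in.
(8) contrapositive: kilo ∉ T.
(8) contrapositive: foxtrot ∉ T.
(6) (exactly one): lima ∈ T.
(5) (exactly one): sierra ∉ T.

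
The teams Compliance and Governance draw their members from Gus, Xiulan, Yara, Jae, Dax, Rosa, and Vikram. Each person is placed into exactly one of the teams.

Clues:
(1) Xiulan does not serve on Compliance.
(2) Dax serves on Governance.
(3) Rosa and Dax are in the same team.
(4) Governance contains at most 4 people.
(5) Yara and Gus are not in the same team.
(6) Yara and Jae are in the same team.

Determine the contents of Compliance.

Compliance = {Jae, Vikram, Yara}

From (1): Xiulan ∉ Compliance.
From (2): Dax ∈ Governance.
(3): Rosa matches Dax: Rosa ∉ Compliance.
(3): Rosa matches Dax: Rosa ∈ Governance.
Only one team left: Xiulan ∈ Governance.
Suppose Gus ∈ Compliance: no assignment then satisfies all the clues, so Gus ∉ Compliance.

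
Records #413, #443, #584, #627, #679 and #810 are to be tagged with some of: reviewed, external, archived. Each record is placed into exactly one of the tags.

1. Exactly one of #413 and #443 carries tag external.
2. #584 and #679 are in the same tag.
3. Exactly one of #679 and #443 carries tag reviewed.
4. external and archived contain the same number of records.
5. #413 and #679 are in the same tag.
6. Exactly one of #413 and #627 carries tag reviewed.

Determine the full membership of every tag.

reviewed = {#413, #584, #679, #810}; external = {#443}; archived = {#627}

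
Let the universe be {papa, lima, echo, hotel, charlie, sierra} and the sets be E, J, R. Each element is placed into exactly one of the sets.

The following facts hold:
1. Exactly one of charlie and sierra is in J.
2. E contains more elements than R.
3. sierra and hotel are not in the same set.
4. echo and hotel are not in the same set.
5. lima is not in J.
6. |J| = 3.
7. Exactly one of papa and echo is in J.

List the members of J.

J = {charlie, hotel, papa}

From (5): lima ∉ J.
Suppose papa ∉ J: no assignment then satisfies all the clues, so papa ∈ J.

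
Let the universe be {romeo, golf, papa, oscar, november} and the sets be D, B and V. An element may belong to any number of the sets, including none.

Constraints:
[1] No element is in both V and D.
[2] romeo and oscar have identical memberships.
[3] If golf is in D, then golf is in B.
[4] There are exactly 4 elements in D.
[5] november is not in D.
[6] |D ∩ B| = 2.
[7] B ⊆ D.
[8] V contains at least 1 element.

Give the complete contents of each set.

D = {golf, oscar, papa, romeo}; B = {golf, papa}; V = {november}

From (5): november ∉ D.
(4): only 4 candidates remain for D, so all are in.
(7) contrapositive: november ∉ B.
(1) (disjoint): romeo ∉ V.
(1) (disjoint): golf ∉ V.
(1) (disjoint): papa ∉ V.
(1) (disjoint): oscar ∉ V.
(3): golf ∈ B.
(8): only 1 candidates remain for V, so all are in.
Suppose romeo ∈ B: no assignment then satisfies all the clues, so romeo ∉ B.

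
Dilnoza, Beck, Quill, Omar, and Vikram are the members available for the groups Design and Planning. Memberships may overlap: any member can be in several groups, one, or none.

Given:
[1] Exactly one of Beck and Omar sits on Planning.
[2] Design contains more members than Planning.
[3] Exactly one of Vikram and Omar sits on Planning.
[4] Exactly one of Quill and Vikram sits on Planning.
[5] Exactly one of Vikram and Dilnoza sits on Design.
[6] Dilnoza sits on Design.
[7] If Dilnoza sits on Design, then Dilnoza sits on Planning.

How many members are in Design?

4

From (6): Dilnoza ∈ Design.
(5) (exactly one): Vikram ∉ Design.
(7): Dilnoza ∈ Planning.
Suppose Beck ∉ Design: no assignment then satisfies all the clues, so Beck ∈ Design.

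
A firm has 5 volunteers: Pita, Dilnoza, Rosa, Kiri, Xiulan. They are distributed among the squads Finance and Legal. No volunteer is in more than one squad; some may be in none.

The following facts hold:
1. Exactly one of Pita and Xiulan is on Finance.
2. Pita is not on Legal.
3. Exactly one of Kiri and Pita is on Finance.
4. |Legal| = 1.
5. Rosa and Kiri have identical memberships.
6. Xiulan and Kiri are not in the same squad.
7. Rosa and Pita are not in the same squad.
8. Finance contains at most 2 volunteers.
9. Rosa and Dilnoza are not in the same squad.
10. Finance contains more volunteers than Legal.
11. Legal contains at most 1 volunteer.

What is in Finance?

Finance = {Dilnoza, Pita}

From (2): Pita ∉ Legal.
Suppose Pita ∉ Finance: no assignment then satisfies all the clues, so Pita ∈ Finance.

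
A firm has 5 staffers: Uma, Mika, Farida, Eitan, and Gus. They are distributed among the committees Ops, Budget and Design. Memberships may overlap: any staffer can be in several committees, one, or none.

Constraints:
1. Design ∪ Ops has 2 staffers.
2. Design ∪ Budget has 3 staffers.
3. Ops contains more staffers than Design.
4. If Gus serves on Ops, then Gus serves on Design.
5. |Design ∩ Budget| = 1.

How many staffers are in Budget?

3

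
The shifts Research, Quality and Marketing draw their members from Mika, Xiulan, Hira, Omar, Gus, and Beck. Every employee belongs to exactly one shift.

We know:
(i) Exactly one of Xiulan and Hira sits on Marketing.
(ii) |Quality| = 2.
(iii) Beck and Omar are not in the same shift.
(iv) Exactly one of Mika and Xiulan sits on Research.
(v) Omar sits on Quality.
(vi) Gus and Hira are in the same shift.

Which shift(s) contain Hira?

Hira: Marketing

From (v): Omar ∈ Quality.
(iii): Beck ∉ Quality.
Suppose Hira ∈ Research: no assignment then satisfies all the clues, so Hira ∉ Research.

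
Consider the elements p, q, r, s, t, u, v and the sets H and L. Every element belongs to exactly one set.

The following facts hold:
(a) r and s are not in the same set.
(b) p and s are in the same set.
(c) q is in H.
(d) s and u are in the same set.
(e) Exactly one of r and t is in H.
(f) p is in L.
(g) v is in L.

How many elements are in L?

5

From (c): q ∈ H.
From (f): p ∈ L.
From (g): v ∈ L.
(b): s matches p: s ∉ H.
(b): s matches p: s ∈ L.
(d): u matches s: u ∉ H.
(d): u matches s: u ∈ L.
(a): r ∉ L.
Only one set left: r ∈ H.
(e) (exactly one): t ∉ H.
Only one set left: t ∈ L.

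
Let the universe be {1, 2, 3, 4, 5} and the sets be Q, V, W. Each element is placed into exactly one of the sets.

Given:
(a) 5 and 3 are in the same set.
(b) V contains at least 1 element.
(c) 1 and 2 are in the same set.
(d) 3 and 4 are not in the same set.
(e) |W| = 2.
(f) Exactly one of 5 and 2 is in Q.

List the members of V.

V = {4}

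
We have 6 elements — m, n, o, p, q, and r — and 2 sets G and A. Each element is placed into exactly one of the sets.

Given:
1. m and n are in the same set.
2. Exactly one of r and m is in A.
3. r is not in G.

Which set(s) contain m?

From (3): r ∉ G.
Only one set left: r ∈ A.
(2) (exactly one): m ∉ A.
Only one set left: m ∈ G.
(1): n matches m: n ∈ G.

m: G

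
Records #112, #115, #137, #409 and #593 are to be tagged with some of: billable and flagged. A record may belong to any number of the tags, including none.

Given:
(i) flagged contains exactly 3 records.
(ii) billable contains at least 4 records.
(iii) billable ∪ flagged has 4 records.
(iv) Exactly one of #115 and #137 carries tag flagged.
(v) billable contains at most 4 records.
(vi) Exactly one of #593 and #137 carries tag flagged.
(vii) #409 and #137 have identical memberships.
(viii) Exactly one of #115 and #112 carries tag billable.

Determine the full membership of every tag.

billable = {#112, #137, #409, #593}; flagged = {#112, #137, #409}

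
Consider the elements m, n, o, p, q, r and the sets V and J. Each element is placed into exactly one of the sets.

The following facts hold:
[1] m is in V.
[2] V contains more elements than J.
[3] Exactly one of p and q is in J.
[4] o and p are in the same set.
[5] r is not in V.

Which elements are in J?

J = {q, r}

From (1): m ∈ V.
From (5): r ∉ V.
Only one set left: r ∈ J.
Suppose n ∈ J: no assignment then satisfies all the clues, so n ∉ J.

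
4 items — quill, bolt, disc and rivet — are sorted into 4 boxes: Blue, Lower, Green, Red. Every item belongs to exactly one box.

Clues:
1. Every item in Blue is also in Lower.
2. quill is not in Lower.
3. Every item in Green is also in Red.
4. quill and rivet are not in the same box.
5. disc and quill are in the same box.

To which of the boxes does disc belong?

disc: Red

From (2): quill ∉ Lower.
(1) contrapositive: quill ∉ Blue.
(5): disc matches quill: disc ∉ Blue.
(5): disc matches quill: disc ∉ Lower.
Suppose disc ∈ Green: no assignment then satisfies all the clues, so disc ∉ Green.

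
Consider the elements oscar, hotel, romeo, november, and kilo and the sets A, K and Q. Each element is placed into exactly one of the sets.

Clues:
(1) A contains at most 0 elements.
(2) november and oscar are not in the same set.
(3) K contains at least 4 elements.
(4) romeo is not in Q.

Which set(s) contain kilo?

kilo: K

From (4): romeo ∉ Q.
(1): A already has 0, so the rest are out.
Only one set left: romeo ∈ K.
Suppose kilo ∉ K: no assignment then satisfies all the clues, so kilo ∈ K.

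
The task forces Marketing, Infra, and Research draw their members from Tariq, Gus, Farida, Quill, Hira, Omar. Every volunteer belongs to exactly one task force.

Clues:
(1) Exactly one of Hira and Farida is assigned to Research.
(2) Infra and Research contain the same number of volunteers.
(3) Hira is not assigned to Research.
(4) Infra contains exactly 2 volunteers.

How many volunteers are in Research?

2

From (3): Hira ∉ Research.
(1) (exactly one): Farida ∈ Research.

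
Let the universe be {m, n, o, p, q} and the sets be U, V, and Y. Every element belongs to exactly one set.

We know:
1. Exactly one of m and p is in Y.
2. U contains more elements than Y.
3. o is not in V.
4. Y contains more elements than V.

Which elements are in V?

V = {}

From (3): o ∉ V.
Suppose m ∈ V: no assignment then satisfies all the clues, so m ∉ V.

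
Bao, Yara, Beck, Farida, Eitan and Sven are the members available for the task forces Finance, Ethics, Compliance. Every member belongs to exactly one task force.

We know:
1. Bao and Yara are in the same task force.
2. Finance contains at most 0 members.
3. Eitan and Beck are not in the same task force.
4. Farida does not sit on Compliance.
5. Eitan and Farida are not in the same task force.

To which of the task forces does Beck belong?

From (4): Farida ∉ Compliance.
(2): Finance already has 0, so the rest are out.
Only one task force left: Farida ∈ Ethics.
(5): Eitan ∉ Ethics.
Only one task force left: Eitan ∈ Compliance.
(3): Beck ∉ Compliance.
Only one task force left: Beck ∈ Ethics.

Beck: Ethics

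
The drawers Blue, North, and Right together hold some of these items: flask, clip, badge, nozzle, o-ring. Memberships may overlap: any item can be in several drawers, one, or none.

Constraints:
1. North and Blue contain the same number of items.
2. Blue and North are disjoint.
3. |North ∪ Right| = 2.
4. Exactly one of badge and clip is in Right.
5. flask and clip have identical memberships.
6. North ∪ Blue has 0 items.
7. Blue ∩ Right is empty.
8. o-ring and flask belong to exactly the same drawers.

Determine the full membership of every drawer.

Blue = {}; North = {}; Right = {badge, nozzle}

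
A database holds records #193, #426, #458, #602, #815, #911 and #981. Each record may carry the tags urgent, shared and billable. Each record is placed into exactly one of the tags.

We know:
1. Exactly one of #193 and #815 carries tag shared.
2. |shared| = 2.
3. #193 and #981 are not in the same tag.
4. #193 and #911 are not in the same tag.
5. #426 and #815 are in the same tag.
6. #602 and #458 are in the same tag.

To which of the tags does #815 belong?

#815: shared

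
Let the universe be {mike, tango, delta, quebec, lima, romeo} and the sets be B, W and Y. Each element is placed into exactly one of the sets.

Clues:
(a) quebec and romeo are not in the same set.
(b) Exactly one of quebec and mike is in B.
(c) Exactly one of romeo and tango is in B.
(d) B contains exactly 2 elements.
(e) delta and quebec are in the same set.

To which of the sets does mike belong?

mike: B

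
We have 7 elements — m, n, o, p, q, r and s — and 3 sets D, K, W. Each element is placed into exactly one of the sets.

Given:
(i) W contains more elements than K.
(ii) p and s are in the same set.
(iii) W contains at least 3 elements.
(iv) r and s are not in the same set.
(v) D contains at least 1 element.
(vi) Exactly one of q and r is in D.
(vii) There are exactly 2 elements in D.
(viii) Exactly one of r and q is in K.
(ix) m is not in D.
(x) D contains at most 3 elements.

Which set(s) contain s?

s: W

From (ix): m ∉ D.
Suppose s ∈ D: no assignment then satisfies all the clues, so s ∉ D.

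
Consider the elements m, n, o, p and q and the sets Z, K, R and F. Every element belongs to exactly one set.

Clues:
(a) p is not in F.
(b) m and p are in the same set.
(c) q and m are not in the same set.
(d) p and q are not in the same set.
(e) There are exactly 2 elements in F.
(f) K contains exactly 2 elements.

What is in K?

K = {m, p}

From (a): p ∉ F.
(b): m matches p: m ∉ F.
Suppose m ∉ K: no assignment then satisfies all the clues, so m ∈ K.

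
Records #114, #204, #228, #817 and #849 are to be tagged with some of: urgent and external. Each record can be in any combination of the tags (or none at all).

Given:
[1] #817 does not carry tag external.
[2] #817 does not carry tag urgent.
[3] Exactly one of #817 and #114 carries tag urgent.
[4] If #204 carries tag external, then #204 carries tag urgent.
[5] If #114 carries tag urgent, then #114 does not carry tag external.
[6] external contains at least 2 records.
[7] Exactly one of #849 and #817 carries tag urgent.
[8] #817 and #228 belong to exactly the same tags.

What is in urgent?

urgent = {#114, #204, #849}

From (1): #817 ∉ external.
From (2): #817 ∉ urgent.
(3) (exactly one): #114 ∈ urgent.
(5): #114 ∉ external.
(7) (exactly one): #849 ∈ urgent.
(8): #228 matches #817: #228 ∉ urgent.
(8): #228 matches #817: #228 ∉ external.
(6): only 2 candidates remain for external, so all are in.
(4): #204 ∈ urgent.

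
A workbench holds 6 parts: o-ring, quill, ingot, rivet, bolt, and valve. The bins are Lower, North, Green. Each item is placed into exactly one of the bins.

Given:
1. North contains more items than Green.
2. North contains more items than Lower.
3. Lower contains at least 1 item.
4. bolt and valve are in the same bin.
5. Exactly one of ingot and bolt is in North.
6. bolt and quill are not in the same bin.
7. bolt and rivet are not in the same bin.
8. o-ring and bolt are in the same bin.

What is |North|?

3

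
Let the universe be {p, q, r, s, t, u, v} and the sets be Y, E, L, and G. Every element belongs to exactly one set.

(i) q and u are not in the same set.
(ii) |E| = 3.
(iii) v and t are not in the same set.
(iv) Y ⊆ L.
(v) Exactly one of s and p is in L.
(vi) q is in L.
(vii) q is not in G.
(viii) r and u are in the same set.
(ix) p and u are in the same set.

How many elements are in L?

3

From (vi): q ∈ L.
(i): u ∉ L.
(iv) contrapositive: u ∉ Y.
(viii): r matches u: r ∉ Y.
(viii): r matches u: r ∉ L.
(ix): p matches u: p ∉ Y.
(ix): p matches u: p ∉ L.
(v) (exactly one): s ∈ L.
Suppose p ∉ E: no assignment then satisfies all the clues, so p ∈ E.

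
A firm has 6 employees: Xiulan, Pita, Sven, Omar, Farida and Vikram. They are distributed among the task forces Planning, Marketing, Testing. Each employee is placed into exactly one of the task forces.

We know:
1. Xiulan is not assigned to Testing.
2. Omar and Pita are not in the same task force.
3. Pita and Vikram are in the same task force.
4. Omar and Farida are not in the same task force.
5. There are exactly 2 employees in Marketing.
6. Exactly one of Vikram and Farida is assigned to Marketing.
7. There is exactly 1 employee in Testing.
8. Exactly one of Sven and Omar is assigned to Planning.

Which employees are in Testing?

Testing = {Omar}

From (1): Xiulan ∉ Testing.
Suppose Pita ∈ Testing: no assignment then satisfies all the clues, so Pita ∉ Testing.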